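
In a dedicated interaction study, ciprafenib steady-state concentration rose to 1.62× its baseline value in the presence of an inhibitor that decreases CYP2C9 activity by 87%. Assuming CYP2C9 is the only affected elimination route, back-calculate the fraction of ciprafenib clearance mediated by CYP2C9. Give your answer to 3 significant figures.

Let x = fm,CYP2C9. Because steady-state concentration ∝ 1/CL, relative clearance fell to 1/1.62 = 0.6173.
Setting x·0.13 + (1 − x) = 0.6173 and solving: x = (0.6173 − 1)/(0.13 − 1) = 0.440.

0.440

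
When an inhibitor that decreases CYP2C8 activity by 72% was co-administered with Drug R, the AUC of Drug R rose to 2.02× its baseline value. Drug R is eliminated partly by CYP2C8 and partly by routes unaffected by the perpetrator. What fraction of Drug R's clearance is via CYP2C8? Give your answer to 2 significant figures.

Let fm be the CYP2C8 fraction. New clearance relative to baseline = fm × 0.28 + (1 − fm).
AUC ratio = 1 / (new CL fraction), so new CL fraction = 1 / 2.02 = 0.495.
fm × 0.28 + 1 − fm = 0.495  ⇒  fm × (0.28 − 1) = −0.505  ⇒  fm = 0.70.

0.70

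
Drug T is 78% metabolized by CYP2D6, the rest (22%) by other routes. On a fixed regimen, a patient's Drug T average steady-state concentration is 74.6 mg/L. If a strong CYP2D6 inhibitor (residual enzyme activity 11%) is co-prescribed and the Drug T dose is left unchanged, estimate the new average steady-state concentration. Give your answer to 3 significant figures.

244 mg/L

CYP2D6: 0.78 × 0.11 = 0.0858
Other: 0.22 (unchanged)
New clearance relative to baseline: 0.0858 + 0.22 = 0.3058.
Average steady-state concentration ∝ 1/CL, so new value = 74.6 / 0.3058 = 244 mg/L.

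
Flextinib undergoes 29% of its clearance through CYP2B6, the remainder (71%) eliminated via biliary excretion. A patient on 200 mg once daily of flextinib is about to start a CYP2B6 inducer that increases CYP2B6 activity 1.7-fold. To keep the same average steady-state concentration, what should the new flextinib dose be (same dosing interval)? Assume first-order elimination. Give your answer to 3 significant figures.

241 mg

The CYP2B6 pathway (29% of clearance) increases to 1.7× activity: 0.29 × 1.7 = 0.493.
The remaining 71% of clearance is unaffected.
Relative clearance = 0.493 + 0.71 = 1.203.
Exposure is unchanged when dose changes in proportion to clearance. New dose = 200 mg × 1.203 = 241 mg.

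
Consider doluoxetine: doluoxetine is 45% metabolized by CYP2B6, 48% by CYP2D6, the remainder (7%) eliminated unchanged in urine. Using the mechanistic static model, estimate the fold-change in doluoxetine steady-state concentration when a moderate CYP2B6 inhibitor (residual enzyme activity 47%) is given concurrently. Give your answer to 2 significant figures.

The CYP2B6 pathway (45% of clearance) drops to 0.47× activity: 0.45 × 0.47 = 0.2115.
CYP2D6 (48%) and the residual 7% are unaffected.
New clearance relative to baseline: 0.2115 + 0.48 + 0.07 = 0.7615.
Steady-state concentration ratio = CL_old/CL_new = 1 / 0.7615 = 1.3.

1.3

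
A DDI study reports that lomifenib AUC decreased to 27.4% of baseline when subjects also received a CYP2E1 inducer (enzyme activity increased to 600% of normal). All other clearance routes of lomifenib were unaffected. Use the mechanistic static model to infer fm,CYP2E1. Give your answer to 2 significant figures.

CL'/CL = 1 / 0.274 = 3.65
6·fm + (1 − fm) = 3.65
fm = (3.65 − 1) / (6 − 1) = 0.53

0.53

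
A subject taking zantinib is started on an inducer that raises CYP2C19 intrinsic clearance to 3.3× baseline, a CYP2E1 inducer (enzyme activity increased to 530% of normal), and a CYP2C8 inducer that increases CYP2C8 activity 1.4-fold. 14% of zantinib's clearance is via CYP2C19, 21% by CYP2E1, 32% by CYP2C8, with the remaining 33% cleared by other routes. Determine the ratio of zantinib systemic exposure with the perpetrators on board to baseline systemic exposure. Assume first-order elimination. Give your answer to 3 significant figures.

0.425

The CYP2C19 pathway (14% of clearance) rises to 3.3× activity: 0.14 × 3.3 = 0.462.
The CYP2E1 pathway (21% of clearance) increases to 5.3× activity: 0.21 × 5.3 = 1.113.
The CYP2C8 pathway (32% of clearance) is boosted to 1.4× activity: 0.32 × 1.4 = 0.448.
The remaining 33% of clearance is unaffected.
New clearance relative to baseline: 0.462 + 1.113 + 0.448 + 0.33 = 2.353.
Systemic exposure ∝ 1/CL: fold-change = 1 / 2.353 = 0.425.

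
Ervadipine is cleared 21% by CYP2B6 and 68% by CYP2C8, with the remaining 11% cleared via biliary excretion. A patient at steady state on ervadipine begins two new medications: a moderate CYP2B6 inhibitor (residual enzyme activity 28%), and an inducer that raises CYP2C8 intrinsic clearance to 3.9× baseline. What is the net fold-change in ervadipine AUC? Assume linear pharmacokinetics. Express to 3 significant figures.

CYP2B6: 0.21 × 0.28 = 0.0588
CYP2C8: 0.68 × 3.9 = 2.652
Other: 0.11 (unchanged)
CL_new/CL_old = 0.0588 + 2.652 + 0.11 = 2.8208.
Net AUC ratio = 1 / 2.8208 = 0.355.

0.355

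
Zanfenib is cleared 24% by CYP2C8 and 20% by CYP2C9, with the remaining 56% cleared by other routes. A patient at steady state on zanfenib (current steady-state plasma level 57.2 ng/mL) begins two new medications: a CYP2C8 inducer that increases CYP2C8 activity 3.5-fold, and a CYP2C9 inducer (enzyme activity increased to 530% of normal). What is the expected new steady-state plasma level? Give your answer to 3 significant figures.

23.3 ng/mL

CYP2C8: 0.24 × 3.5 = 0.84
CYP2C9: 0.2 × 5.3 = 1.06
Other: 0.56 (unchanged)
New clearance relative to baseline: 0.84 + 1.06 + 0.56 = 2.46.
New steady-state plasma level = 57.2 / 2.46 = 23.3 ng/mL (concentration scales inversely with clearance).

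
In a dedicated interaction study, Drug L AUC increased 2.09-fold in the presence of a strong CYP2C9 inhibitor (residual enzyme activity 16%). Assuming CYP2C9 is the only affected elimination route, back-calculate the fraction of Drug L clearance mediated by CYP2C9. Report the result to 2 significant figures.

Let fm be the CYP2C9 fraction. New clearance relative to baseline = fm × 0.16 + (1 − fm).
AUC ratio = 1 / (new CL fraction), so new CL fraction = 1 / 2.09 = 0.4785.
fm × 0.16 + 1 − fm = 0.4785  ⇒  fm × (0.16 − 1) = −0.5215  ⇒  fm = 0.62.

0.62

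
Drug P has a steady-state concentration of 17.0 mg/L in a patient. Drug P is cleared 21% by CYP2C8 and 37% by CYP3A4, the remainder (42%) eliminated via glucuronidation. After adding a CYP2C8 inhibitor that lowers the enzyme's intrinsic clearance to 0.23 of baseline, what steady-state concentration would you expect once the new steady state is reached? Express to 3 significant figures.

The CYP2C8 pathway (21% of clearance) drops to 0.23× activity: 0.21 × 0.23 = 0.0483.
CYP3A4 (37%) and the residual 42% are unaffected.
CL_new/CL_old = 0.0483 + 0.37 + 0.42 = 0.8383.
With dosing unchanged, steady-state concentration scales as 1/CL: 17.0 / 0.8383 = 20.3 mg/L.

20.3 mg/L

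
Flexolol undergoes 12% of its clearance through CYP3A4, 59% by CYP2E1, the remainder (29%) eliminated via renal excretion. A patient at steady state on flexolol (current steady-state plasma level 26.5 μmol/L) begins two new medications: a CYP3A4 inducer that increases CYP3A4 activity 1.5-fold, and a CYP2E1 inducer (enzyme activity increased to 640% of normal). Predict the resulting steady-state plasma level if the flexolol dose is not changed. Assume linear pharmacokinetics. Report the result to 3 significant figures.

6.24 μmol/L

CYP3A4: 0.12 × 1.5 = 0.18
CYP2E1: 0.59 × 6.4 = 3.776
Other: 0.29 (unchanged)
CL_new/CL_old = 0.18 + 3.776 + 0.29 = 4.246.
Steady-state plasma level ∝ 1/CL: new value = 26.5 / 4.246 = 6.24 μmol/L.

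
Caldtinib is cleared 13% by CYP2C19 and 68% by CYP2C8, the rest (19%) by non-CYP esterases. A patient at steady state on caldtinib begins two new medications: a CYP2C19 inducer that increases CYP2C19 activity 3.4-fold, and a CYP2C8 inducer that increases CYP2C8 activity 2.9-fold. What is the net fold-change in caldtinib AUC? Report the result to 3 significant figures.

The CYP2C19 pathway (13% of clearance) rises to 3.4× activity: 0.13 × 3.4 = 0.442.
The CYP2C8 pathway (68% of clearance) increases to 2.9× activity: 0.68 × 2.9 = 1.972.
The remaining 19% of clearance is unaffected.
Relative clearance = 0.442 + 1.972 + 0.19 = 2.604.
AUC ∝ 1/CL: fold-change = 1 / 2.604 = 0.384.

0.384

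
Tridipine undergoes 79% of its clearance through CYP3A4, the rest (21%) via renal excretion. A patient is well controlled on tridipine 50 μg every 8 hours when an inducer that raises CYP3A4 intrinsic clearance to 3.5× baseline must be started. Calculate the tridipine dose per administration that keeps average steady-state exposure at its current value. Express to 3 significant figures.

The CYP3A4 pathway (79% of clearance) increases to 3.5× activity: 0.79 × 3.5 = 2.765.
Non-CYP routes (21%) are unchanged.
CL_new/CL_old = 2.765 + 0.21 = 2.975.
To maintain the same steady-state level, dose must scale with clearance: new dose = 50 × 2.975 = 149 μg.

149 μg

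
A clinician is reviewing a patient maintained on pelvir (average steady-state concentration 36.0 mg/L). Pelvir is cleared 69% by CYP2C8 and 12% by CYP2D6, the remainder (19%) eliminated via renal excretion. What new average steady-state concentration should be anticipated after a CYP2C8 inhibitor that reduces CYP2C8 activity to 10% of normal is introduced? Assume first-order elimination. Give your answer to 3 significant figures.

The CYP2C8 pathway (69% of clearance) falls to 0.1× activity: 0.69 × 0.1 = 0.069.
CYP2D6 (12%) and the residual 19% are unaffected.
CL_new/CL_old = 0.069 + 0.12 + 0.19 = 0.379.
With dosing unchanged, average steady-state concentration scales as 1/CL: 36.0 / 0.379 = 95.0 mg/L.

95.0 mg/L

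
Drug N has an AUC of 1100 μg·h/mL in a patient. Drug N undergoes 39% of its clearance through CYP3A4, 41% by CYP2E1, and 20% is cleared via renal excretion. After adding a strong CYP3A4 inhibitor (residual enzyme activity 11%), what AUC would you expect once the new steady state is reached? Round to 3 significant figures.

The CYP3A4 pathway (39% of clearance) falls to 0.11× activity: 0.39 × 0.11 = 0.0429.
CYP2E1 (41%) and the residual 20% are unaffected.
Relative clearance = 0.0429 + 0.41 + 0.2 = 0.6529.
New AUC = baseline ÷ relative clearance = 1100 / 0.6529 = 1.68 × 10³ μg·h/mL.

1.68 × 10³ μg·h/mL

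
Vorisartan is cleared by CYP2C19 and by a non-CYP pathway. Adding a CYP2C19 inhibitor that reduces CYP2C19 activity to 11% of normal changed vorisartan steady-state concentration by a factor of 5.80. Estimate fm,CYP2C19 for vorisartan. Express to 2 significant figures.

Call the CYP2C19 fraction fm. After the interaction, CL_new/CL_old = fm × 0.11 + (1 − fm).
Steady-state concentration ratio = 1 / (new CL fraction), so new CL fraction = 1 / 5.80 = 0.1724.
fm × 0.11 + 1 − fm = 0.1724  ⇒  fm × (0.11 − 1) = −0.8276  ⇒  fm = 0.93.

0.93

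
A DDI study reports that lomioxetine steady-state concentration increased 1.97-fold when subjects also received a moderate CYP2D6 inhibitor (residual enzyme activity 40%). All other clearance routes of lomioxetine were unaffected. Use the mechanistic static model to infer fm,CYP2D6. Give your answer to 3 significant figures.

CL'/CL = 1 / 1.97 = 0.5076
0.4·fm + (1 − fm) = 0.5076
fm = (0.5076 − 1) / (0.4 − 1) = 0.821

0.821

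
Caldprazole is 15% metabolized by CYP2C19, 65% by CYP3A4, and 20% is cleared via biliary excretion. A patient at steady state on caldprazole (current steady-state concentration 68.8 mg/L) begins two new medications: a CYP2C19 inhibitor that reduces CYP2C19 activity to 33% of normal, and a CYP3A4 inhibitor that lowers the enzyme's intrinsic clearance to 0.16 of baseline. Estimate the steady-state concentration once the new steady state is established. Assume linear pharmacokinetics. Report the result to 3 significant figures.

195 mg/L

The CYP2C19 pathway (15% of clearance) falls to 0.33× activity: 0.15 × 0.33 = 0.0495.
The CYP3A4 pathway (65% of clearance) is reduced to 0.16× activity: 0.65 × 0.16 = 0.104.
Non-CYP routes (20%) are unchanged.
CL_new/CL_old = 0.0495 + 0.104 + 0.2 = 0.3535.
New steady-state concentration = 68.8 / 0.3535 = 195 mg/L (concentration scales inversely with clearance).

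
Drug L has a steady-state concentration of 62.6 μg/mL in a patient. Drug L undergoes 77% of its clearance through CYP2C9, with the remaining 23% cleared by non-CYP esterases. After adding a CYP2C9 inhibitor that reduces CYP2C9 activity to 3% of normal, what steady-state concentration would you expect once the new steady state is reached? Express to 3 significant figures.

247 μg/mL

The CYP2C9 pathway (77% of clearance) falls to 0.03× activity: 0.77 × 0.03 = 0.0231.
The remaining 23% of clearance is unaffected.
CL_new/CL_old = 0.0231 + 0.23 = 0.2531.
New steady-state concentration = baseline ÷ relative clearance = 62.6 / 0.2531 = 247 μg/mL.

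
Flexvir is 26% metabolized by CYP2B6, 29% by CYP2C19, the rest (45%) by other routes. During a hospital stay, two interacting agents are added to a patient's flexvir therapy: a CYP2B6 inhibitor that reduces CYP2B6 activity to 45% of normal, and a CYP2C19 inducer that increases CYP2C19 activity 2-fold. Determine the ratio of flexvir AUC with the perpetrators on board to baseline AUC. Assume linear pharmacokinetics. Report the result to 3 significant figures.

The CYP2B6 pathway (26% of clearance) drops to 0.45× activity: 0.26 × 0.45 = 0.117.
The CYP2C19 pathway (29% of clearance) increases to 2× activity: 0.29 × 2 = 0.58.
The remaining 45% of clearance is unaffected.
CL_new/CL_old = 0.117 + 0.58 + 0.45 = 1.147.
Because AUC varies inversely with clearance, the combined effect is 1 / 1.147 = 0.872.

0.872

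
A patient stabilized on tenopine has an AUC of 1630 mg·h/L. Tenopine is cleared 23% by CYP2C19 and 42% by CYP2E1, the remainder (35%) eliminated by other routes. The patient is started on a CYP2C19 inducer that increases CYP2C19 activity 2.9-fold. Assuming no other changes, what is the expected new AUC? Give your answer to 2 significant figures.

1.1 × 10³ mg·h/L

The CYP2C19 pathway (23% of clearance) rises to 2.9× activity: 0.23 × 2.9 = 0.667.
CYP2E1 (42%) and the residual 35% are unaffected.
CL_new/CL_old = 0.667 + 0.42 + 0.35 = 1.437.
AUC ∝ 1/CL, so new value = 1630 / 1.437 = 1.1 × 10³ mg·h/L.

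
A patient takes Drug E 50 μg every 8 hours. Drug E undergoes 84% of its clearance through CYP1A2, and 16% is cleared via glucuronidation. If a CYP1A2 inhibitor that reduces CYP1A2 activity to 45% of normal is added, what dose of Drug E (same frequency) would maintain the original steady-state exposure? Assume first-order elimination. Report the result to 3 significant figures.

CYP1A2: 0.84 × 0.45 = 0.378
Other: 0.16 (unchanged)
New clearance relative to baseline: 0.378 + 0.16 = 0.538.
To maintain the same steady-state level, dose must scale with clearance: new dose = 50 × 0.538 = 26.9 μg.

26.9 μg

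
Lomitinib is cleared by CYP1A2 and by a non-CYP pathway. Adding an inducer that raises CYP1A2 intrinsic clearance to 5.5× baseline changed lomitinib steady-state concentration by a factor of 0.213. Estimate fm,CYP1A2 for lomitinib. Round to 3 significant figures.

Write x for the fraction cleared via CYP1A2. The observed steady-state concentration change means clearance rose to 1/0.213 = 4.695 of baseline.
Setting x·5.5 + (1 − x) = 4.695 and solving: x = (4.695 − 1)/(5.5 − 1) = 0.821.

0.821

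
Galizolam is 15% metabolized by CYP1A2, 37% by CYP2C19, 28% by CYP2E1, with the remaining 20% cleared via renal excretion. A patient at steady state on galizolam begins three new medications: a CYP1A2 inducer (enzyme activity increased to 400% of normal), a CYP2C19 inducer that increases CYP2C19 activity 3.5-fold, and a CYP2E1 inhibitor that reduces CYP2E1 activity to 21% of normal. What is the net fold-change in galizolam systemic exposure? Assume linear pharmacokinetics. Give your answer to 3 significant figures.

0.464

The CYP1A2 pathway (15% of clearance) increases to 4× activity: 0.15 × 4 = 0.6.
The CYP2C19 pathway (37% of clearance) is boosted to 3.5× activity: 0.37 × 3.5 = 1.295.
The CYP2E1 pathway (28% of clearance) is reduced to 0.21× activity: 0.28 × 0.21 = 0.0588.
Non-CYP routes (20%) are unchanged.
CL_new/CL_old = 0.6 + 1.295 + 0.0588 + 0.2 = 2.1538.
Because systemic exposure varies inversely with clearance, the combined effect is 1 / 2.1538 = 0.464.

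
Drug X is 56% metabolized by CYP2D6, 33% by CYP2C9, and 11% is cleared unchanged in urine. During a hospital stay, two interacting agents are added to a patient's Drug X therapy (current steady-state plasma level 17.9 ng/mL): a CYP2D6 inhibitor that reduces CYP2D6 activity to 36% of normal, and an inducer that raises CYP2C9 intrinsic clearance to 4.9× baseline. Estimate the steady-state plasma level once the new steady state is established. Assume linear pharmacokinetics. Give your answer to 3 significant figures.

CYP2D6: 0.56 × 0.36 = 0.2016
CYP2C9: 0.33 × 4.9 = 1.617
Other: 0.11 (unchanged)
Relative clearance = 0.2016 + 1.617 + 0.11 = 1.9286.
New steady-state plasma level = 17.9 / 1.9286 = 9.28 ng/mL (concentration scales inversely with clearance).

9.28 ng/mL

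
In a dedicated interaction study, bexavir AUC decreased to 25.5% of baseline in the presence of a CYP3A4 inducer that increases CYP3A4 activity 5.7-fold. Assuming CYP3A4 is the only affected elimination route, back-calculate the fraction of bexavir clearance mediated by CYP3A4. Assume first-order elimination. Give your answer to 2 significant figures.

0.62

Call the CYP3A4 fraction fm. After the interaction, CL_new/CL_old = fm × 5.7 + (1 − fm).
AUC ratio = 1 / (new CL fraction), so new CL fraction = 1 / 0.255 = 3.922.
fm × 5.7 + 1 − fm = 3.922  ⇒  fm × (5.7 − 1) = 2.922  ⇒  fm = 0.62.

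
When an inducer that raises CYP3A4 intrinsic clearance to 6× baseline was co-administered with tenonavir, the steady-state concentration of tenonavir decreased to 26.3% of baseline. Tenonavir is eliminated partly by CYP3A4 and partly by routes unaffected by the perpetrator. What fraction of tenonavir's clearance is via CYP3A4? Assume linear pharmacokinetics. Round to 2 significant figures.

0.56

Call the CYP3A4 fraction fm. After the interaction, CL_new/CL_old = fm × 6 + (1 − fm).
Steady-state concentration ratio = 1 / (new CL fraction), so new CL fraction = 1 / 0.263 = 3.802.
fm × 6 + 1 − fm = 3.802  ⇒  fm × (6 − 1) = 2.802  ⇒  fm = 0.56.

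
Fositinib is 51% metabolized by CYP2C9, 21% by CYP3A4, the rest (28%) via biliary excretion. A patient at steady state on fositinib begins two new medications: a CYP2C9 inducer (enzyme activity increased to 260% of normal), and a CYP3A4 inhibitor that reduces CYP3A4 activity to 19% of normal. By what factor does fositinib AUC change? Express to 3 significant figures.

The CYP2C9 pathway (51% of clearance) is boosted to 2.6× activity: 0.51 × 2.6 = 1.326.
The CYP3A4 pathway (21% of clearance) falls to 0.19× activity: 0.21 × 0.19 = 0.0399.
Non-CYP routes (28%) are unchanged.
Relative clearance = 1.326 + 0.0399 + 0.28 = 1.6459.
Net AUC ratio = 1 / 1.6459 = 0.608.

0.608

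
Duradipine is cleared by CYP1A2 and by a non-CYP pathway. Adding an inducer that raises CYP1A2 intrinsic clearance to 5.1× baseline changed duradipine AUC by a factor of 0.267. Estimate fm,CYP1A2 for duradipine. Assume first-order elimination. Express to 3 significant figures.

Let x = fm,CYP1A2. Because AUC ∝ 1/CL, relative clearance rose to 1/0.267 = 3.745.
Setting x·5.1 + (1 − x) = 3.745 and solving: x = (3.745 − 1)/(5.1 − 1) = 0.670.

0.670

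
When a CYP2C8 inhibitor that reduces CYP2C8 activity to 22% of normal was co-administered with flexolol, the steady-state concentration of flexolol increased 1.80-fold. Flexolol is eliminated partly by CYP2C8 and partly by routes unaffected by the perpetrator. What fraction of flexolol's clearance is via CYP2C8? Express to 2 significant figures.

Call the CYP2C8 fraction fm. After the interaction, CL_new/CL_old = fm × 0.22 + (1 − fm).
Steady-state concentration ratio = 1 / (new CL fraction), so new CL fraction = 1 / 1.80 = 0.5556.
fm × 0.22 + 1 − fm = 0.5556  ⇒  fm × (0.22 − 1) = −0.4444  ⇒  fm = 0.57.

0.57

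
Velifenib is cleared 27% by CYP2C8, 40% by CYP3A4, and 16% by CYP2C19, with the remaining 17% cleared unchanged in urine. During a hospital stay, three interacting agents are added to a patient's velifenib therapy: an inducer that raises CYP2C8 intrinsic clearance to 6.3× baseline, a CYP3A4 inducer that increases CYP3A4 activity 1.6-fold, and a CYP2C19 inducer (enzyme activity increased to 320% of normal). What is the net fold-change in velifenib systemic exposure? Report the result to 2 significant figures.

CYP2C8: 0.27 × 6.3 = 1.701
CYP3A4: 0.4 × 1.6 = 0.64
CYP2C19: 0.16 × 3.2 = 0.512
Other: 0.17 (unchanged)
Relative clearance = 1.701 + 0.64 + 0.512 + 0.17 = 3.023.
Net systemic exposure ratio = 1 / 3.023 = 0.33.

0.33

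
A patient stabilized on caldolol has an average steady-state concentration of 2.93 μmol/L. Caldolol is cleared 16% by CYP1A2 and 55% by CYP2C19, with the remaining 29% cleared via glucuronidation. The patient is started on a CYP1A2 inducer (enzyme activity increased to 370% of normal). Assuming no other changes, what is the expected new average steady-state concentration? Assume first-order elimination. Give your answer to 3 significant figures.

The CYP1A2 pathway (16% of clearance) increases to 3.7× activity: 0.16 × 3.7 = 0.592.
CYP2C19 (55%) and the residual 29% are unaffected.
CL_new/CL_old = 0.592 + 0.55 + 0.29 = 1.432.
Average steady-state concentration ∝ 1/CL, so new value = 2.93 / 1.432 = 2.05 μmol/L.

2.05 μmol/L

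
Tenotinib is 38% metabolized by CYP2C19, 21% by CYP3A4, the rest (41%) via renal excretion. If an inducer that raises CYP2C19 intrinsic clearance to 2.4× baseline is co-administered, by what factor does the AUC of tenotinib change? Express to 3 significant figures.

The CYP2C19 pathway (38% of clearance) increases to 2.4× activity: 0.38 × 2.4 = 0.912.
CYP3A4 (21%) and the residual 41% are unaffected.
Relative clearance = 0.912 + 0.21 + 0.41 = 1.532.
Since AUC ∝ 1/CL, the ratio is 1 / 1.532 = 0.653.

0.653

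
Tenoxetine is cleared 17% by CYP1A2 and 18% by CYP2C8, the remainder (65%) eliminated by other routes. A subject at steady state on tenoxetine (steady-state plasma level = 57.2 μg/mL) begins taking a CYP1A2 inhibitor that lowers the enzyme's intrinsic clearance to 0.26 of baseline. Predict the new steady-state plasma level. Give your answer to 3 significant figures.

65.4 μg/mL

CYP1A2: 0.17 × 0.26 = 0.0442
CYP2C8: 0.18 (unchanged)
Other: 0.65 (unchanged)
New clearance relative to baseline: 0.0442 + 0.18 + 0.65 = 0.8742.
New steady-state plasma level = baseline ÷ relative clearance = 57.2 / 0.8742 = 65.4 μg/mL.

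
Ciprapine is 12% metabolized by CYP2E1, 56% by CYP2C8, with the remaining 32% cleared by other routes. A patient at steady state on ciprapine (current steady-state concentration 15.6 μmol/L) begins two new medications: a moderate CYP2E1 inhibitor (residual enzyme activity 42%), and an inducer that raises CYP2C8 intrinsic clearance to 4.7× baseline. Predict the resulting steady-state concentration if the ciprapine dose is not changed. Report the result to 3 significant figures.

5.20 μmol/L

CYP2E1: 0.12 × 0.42 = 0.0504
CYP2C8: 0.56 × 4.7 = 2.632
Other: 0.32 (unchanged)
Relative clearance = 0.0504 + 2.632 + 0.32 = 3.0024.
Dividing the baseline by the relative clearance: 15.6 / 3.0024 = 5.20 μmol/L.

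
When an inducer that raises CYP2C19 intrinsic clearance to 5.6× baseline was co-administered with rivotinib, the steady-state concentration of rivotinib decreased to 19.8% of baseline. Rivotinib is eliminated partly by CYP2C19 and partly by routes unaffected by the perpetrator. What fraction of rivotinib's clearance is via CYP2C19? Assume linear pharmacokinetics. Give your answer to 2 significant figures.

CL'/CL = 1 / 0.198 = 5.051
5.6·fm + (1 − fm) = 5.051
fm = (5.051 − 1) / (5.6 − 1) = 0.88

0.88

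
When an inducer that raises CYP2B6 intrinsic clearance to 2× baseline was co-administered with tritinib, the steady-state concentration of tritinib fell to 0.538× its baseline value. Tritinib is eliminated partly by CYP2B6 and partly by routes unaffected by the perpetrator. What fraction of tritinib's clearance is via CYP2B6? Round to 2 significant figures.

Call the CYP2B6 fraction fm. After the interaction, CL_new/CL_old = fm × 2 + (1 − fm).
Steady-state concentration ratio = 1 / (new CL fraction), so new CL fraction = 1 / 0.538 = 1.859.
fm × 2 + 1 − fm = 1.859  ⇒  fm × (2 − 1) = 0.8587  ⇒  fm = 0.86.

0.86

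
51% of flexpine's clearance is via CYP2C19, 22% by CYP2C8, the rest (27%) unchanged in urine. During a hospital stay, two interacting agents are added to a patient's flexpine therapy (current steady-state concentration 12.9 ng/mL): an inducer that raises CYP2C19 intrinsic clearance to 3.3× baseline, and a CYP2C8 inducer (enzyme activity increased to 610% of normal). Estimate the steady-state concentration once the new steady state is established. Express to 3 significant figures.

The CYP2C19 pathway (51% of clearance) rises to 3.3× activity: 0.51 × 3.3 = 1.683.
The CYP2C8 pathway (22% of clearance) rises to 6.1× activity: 0.22 × 6.1 = 1.342.
The remaining 27% of clearance is unaffected.
New clearance relative to baseline: 1.683 + 1.342 + 0.27 = 3.295.
Dividing the baseline by the relative clearance: 12.9 / 3.295 = 3.92 ng/mL.

3.92 ng/mL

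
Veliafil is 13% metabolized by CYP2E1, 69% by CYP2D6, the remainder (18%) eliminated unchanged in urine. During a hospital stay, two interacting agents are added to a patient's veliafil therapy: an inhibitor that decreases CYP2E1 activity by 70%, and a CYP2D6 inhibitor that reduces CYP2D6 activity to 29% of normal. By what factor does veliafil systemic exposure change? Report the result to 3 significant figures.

2.39

The CYP2E1 pathway (13% of clearance) drops to 0.3× activity: 0.13 × 0.3 = 0.039.
The CYP2D6 pathway (69% of clearance) is reduced to 0.29× activity: 0.69 × 0.29 = 0.2001.
The remaining 18% of clearance is unaffected.
CL_new/CL_old = 0.039 + 0.2001 + 0.18 = 0.4191.
Because systemic exposure varies inversely with clearance, the combined effect is 1 / 0.4191 = 2.39.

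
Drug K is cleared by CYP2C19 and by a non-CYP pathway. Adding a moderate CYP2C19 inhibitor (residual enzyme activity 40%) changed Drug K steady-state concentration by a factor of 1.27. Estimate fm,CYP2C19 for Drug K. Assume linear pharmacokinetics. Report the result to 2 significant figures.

0.35

CL'/CL = 1 / 1.27 = 0.7874
0.4·fm + (1 − fm) = 0.7874
fm = (0.7874 − 1) / (0.4 − 1) = 0.35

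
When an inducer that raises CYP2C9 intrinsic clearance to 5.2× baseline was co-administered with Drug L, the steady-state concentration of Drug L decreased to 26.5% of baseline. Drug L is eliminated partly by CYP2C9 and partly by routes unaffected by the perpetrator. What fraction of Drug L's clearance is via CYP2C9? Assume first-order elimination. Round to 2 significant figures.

0.66

CL'/CL = 1 / 0.265 = 3.774
5.2·fm + (1 − fm) = 3.774
fm = (3.774 − 1) / (5.2 − 1) = 0.66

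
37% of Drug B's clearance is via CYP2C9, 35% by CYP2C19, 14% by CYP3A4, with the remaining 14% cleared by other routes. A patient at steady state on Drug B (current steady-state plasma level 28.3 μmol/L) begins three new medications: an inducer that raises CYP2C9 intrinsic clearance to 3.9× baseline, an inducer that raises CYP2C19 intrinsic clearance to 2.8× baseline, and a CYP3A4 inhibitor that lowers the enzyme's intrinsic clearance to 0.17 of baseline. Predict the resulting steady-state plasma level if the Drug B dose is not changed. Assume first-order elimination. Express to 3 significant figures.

10.9 μmol/L

The CYP2C9 pathway (37% of clearance) is boosted to 3.9× activity: 0.37 × 3.9 = 1.443.
The CYP2C19 pathway (35% of clearance) is boosted to 2.8× activity: 0.35 × 2.8 = 0.98.
The CYP3A4 pathway (14% of clearance) falls to 0.17× activity: 0.14 × 0.17 = 0.0238.
The remaining 14% of clearance is unaffected.
CL_new/CL_old = 1.443 + 0.98 + 0.0238 + 0.14 = 2.5868.
Steady-state plasma level ∝ 1/CL: new value = 28.3 / 2.5868 = 10.9 μmol/L.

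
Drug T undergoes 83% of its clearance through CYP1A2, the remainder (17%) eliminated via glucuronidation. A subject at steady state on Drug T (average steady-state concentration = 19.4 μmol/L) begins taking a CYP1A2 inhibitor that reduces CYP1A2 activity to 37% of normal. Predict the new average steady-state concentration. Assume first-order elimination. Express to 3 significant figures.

40.7 μmol/L

The CYP1A2 pathway (83% of clearance) is reduced to 0.37× activity: 0.83 × 0.37 = 0.3071.
The remaining 17% of clearance is unaffected.
New clearance relative to baseline: 0.3071 + 0.17 = 0.4771.
New average steady-state concentration = baseline ÷ relative clearance = 19.4 / 0.4771 = 40.7 μmol/L.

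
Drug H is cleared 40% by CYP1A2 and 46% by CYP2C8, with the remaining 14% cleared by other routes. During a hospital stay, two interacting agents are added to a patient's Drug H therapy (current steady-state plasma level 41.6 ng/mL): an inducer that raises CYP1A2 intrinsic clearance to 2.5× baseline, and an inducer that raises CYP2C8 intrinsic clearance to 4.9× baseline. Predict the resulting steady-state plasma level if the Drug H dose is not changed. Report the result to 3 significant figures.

The CYP1A2 pathway (40% of clearance) rises to 2.5× activity: 0.4 × 2.5 = 1.
The CYP2C8 pathway (46% of clearance) rises to 4.9× activity: 0.46 × 4.9 = 2.254.
Non-CYP routes (14%) are unchanged.
CL_new/CL_old = 1 + 2.254 + 0.14 = 3.394.
New steady-state plasma level = 41.6 / 3.394 = 12.3 ng/mL (concentration scales inversely with clearance).

12.3 ng/mL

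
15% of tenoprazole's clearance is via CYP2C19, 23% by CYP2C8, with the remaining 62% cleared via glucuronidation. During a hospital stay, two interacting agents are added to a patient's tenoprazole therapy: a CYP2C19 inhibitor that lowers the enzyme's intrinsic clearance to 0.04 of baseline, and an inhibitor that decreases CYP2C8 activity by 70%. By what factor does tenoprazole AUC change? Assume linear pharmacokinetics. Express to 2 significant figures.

The CYP2C19 pathway (15% of clearance) is reduced to 0.04× activity: 0.15 × 0.04 = 0.006.
The CYP2C8 pathway (23% of clearance) falls to 0.3× activity: 0.23 × 0.3 = 0.069.
Non-CYP routes (62%) are unchanged.
New clearance relative to baseline: 0.006 + 0.069 + 0.62 = 0.695.
AUC ∝ 1/CL: fold-change = 1 / 0.695 = 1.4.

1.4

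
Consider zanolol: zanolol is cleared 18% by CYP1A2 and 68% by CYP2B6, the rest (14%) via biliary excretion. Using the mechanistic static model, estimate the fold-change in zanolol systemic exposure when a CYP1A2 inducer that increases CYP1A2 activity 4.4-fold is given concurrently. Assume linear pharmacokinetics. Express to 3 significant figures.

0.620

CYP1A2: 0.18 × 4.4 = 0.792
CYP2B6: 0.68 (unchanged)
Other: 0.14 (unchanged)
CL_new/CL_old = 0.792 + 0.68 + 0.14 = 1.612.
Systemic exposure is inversely proportional to clearance, so the fold-change is 1 / 1.612 = 0.620.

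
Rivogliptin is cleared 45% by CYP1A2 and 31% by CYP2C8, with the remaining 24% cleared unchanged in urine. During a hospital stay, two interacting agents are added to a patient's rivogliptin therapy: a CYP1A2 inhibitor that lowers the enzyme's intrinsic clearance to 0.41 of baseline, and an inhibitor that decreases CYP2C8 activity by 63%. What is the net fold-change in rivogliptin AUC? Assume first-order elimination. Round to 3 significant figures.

The CYP1A2 pathway (45% of clearance) falls to 0.41× activity: 0.45 × 0.41 = 0.1845.
The CYP2C8 pathway (31% of clearance) is reduced to 0.37× activity: 0.31 × 0.37 = 0.1147.
Non-CYP routes (24%) are unchanged.
CL_new/CL_old = 0.1845 + 0.1147 + 0.24 = 0.5392.
AUC ∝ 1/CL: fold-change = 1 / 0.5392 = 1.85.

1.85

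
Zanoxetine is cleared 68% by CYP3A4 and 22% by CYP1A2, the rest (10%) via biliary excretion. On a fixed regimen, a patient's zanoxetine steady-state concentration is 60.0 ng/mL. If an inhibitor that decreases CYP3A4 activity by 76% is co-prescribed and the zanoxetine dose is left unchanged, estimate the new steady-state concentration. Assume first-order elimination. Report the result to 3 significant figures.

124 ng/mL

CYP3A4: 0.68 × 0.24 = 0.1632
CYP1A2: 0.22 (unchanged)
Other: 0.1 (unchanged)
New clearance relative to baseline: 0.1632 + 0.22 + 0.1 = 0.4832.
New steady-state concentration = baseline ÷ relative clearance = 60.0 / 0.4832 = 124 ng/mL.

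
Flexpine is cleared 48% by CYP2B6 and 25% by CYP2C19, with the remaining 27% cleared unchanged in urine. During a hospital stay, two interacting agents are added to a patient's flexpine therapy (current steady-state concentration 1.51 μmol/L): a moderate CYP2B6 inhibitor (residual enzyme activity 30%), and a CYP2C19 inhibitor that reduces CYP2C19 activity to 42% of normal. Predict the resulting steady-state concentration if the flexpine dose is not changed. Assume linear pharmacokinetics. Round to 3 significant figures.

CYP2B6: 0.48 × 0.3 = 0.144
CYP2C19: 0.25 × 0.42 = 0.105
Other: 0.27 (unchanged)
New clearance relative to baseline: 0.144 + 0.105 + 0.27 = 0.519.
Steady-state concentration ∝ 1/CL: new value = 1.51 / 0.519 = 2.91 μmol/L.

2.91 μmol/L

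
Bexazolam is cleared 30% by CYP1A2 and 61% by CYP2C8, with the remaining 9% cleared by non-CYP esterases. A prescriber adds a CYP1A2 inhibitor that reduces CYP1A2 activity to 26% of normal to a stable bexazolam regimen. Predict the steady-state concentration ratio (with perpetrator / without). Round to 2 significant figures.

The CYP1A2 pathway (30% of clearance) falls to 0.26× activity: 0.3 × 0.26 = 0.078.
CYP2C8 (61%) and the residual 9% are unaffected.
New clearance relative to baseline: 0.078 + 0.61 + 0.09 = 0.778.
Since steady-state concentration ∝ 1/CL, the ratio is 1 / 0.778 = 1.3.

1.3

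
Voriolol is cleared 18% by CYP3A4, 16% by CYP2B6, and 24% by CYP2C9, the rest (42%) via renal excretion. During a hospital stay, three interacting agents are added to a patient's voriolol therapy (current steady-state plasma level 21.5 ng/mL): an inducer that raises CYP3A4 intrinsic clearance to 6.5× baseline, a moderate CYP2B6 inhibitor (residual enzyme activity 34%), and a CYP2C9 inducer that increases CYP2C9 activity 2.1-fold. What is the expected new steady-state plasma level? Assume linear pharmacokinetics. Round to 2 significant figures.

10 ng/mL

CYP3A4: 0.18 × 6.5 = 1.17
CYP2B6: 0.16 × 0.34 = 0.0544
CYP2C9: 0.24 × 2.1 = 0.504
Other: 0.42 (unchanged)
Relative clearance = 1.17 + 0.0544 + 0.504 + 0.42 = 2.1484.
Steady-state plasma level ∝ 1/CL: new value = 21.5 / 2.1484 = 10 ng/mL.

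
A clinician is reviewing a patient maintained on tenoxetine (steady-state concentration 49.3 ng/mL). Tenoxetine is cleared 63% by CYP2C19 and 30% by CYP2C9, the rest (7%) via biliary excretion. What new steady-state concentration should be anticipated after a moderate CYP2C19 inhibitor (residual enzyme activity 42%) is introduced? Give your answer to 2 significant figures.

The CYP2C19 pathway (63% of clearance) is reduced to 0.42× activity: 0.63 × 0.42 = 0.2646.
CYP2C9 (30%) and the residual 7% are unaffected.
CL_new/CL_old = 0.2646 + 0.3 + 0.07 = 0.6346.
New steady-state concentration = baseline ÷ relative clearance = 49.3 / 0.6346 = 78 ng/mL.

78 ng/mL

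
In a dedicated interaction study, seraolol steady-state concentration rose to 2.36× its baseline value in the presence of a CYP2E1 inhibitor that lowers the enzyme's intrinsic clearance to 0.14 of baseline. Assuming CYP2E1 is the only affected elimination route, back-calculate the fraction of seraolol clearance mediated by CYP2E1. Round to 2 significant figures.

0.67

Let fm be the CYP2E1 fraction. New clearance relative to baseline = fm × 0.14 + (1 − fm).
Steady-state concentration ratio = 1 / (new CL fraction), so new CL fraction = 1 / 2.36 = 0.4237.
fm × 0.14 + 1 − fm = 0.4237  ⇒  fm × (0.14 − 1) = −0.5763  ⇒  fm = 0.67.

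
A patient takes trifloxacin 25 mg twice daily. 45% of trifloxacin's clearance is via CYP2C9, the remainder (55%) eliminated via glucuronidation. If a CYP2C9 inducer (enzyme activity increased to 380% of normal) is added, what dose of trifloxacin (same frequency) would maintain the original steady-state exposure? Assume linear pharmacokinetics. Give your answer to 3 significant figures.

56.5 mg

The CYP2C9 pathway (45% of clearance) rises to 3.8× activity: 0.45 × 3.8 = 1.71.
The remaining 55% of clearance is unaffected.
Relative clearance = 1.71 + 0.55 = 2.26.
To maintain the same steady-state level, dose must scale with clearance: new dose = 25 × 2.26 = 56.5 mg.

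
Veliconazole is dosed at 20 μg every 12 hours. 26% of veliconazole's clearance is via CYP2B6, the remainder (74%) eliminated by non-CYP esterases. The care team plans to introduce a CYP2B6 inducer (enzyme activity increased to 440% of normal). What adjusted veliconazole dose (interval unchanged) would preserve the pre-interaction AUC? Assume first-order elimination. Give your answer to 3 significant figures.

37.7 μg

The CYP2B6 pathway (26% of clearance) increases to 4.4× activity: 0.26 × 4.4 = 1.144.
Non-CYP routes (74%) are unchanged.
New clearance relative to baseline: 1.144 + 0.74 = 1.884.
To maintain the same steady-state level, dose must scale with clearance: new dose = 20 × 1.884 = 37.7 μg.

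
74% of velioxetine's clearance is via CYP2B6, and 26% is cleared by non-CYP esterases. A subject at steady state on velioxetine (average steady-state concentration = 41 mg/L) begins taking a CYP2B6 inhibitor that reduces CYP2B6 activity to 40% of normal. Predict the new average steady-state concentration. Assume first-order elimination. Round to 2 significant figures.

The CYP2B6 pathway (74% of clearance) drops to 0.4× activity: 0.74 × 0.4 = 0.296.
The remaining 26% of clearance is unaffected.
Relative clearance = 0.296 + 0.26 = 0.556.
New average steady-state concentration = baseline ÷ relative clearance = 41 / 0.556 = 74 mg/L.

74 mg/L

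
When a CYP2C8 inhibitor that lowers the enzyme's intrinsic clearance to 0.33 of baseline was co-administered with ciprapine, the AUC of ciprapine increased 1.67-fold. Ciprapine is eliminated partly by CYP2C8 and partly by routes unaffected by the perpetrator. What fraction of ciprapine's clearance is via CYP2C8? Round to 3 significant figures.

Let x = fm,CYP2C8. Because AUC ∝ 1/CL, relative clearance fell to 1/1.67 = 0.5988.
Setting x·0.33 + (1 − x) = 0.5988 and solving: x = (0.5988 − 1)/(0.33 − 1) = 0.599.

0.599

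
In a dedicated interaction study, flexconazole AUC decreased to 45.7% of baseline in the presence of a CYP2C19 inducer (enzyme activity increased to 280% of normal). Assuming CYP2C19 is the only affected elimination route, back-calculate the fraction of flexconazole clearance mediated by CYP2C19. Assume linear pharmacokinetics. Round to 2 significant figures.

0.66

Call the CYP2C19 fraction fm. After the interaction, CL_new/CL_old = fm × 2.8 + (1 − fm).
AUC ratio = 1 / (new CL fraction), so new CL fraction = 1 / 0.457 = 2.188.
fm × 2.8 + 1 − fm = 2.188  ⇒  fm × (2.8 − 1) = 1.188  ⇒  fm = 0.66.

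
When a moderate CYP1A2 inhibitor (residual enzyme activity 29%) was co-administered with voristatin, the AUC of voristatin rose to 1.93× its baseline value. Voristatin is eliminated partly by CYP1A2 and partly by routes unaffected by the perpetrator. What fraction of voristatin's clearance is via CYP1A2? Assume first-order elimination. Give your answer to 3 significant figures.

Let x = fm,CYP1A2. Because AUC ∝ 1/CL, relative clearance fell to 1/1.93 = 0.5181.
Setting x·0.29 + (1 − x) = 0.5181 and solving: x = (0.5181 − 1)/(0.29 − 1) = 0.679.

0.679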